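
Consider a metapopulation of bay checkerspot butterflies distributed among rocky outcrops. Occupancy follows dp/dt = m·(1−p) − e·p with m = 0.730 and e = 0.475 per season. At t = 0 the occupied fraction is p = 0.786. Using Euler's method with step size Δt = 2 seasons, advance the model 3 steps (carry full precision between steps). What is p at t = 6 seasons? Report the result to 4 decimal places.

0.1007

Update rule: p ← p + [m·(1−p) − e·p]·Δt with Δt = 2.
p: 0.78600 → 0.35174  (Δp = -0.43426)
p: 0.35174 → 0.96405  (Δp = +0.61231)
p: 0.96405 → 0.10069  (Δp = -0.86335)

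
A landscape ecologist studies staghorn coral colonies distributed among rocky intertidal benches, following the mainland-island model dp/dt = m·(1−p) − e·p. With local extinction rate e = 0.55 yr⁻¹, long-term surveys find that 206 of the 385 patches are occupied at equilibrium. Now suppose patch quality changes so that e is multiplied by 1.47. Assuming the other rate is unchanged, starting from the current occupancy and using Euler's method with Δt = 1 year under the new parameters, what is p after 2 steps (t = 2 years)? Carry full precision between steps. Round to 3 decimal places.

0.458

Observed p* = 206/385 = 0.53506.
Balance m(1−p*) = e·p* gives m = e·p*/(1−p*) = 0.55×0.53506/0.46494 = 0.63296.
Starting from p₀ = 0.53506; update p ← p + (dp/dt)·Δt with the new parameters.
t = 1: p = 0.53506 + (-0.13831) = 0.39675
t = 2: p = 0.39675 + (+0.06106) = 0.45781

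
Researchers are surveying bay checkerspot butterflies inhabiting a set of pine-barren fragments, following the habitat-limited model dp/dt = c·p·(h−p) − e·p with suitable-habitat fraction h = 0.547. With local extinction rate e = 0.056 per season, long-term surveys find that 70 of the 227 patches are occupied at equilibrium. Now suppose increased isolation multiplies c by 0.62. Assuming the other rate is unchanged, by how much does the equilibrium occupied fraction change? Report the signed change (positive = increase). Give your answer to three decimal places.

-0.146

Observed p* = 70/227 = 0.30837.
Balance c(h−p*) = e gives c = e/(0.547 − 0.30837) = 0.056/0.23863 = 0.23467.
New p* = 0.547 − e/c = 0.547 − 0.05600/0.14550 = 0.16212.
Δp* = 0.16212 − 0.30837 = -0.14625.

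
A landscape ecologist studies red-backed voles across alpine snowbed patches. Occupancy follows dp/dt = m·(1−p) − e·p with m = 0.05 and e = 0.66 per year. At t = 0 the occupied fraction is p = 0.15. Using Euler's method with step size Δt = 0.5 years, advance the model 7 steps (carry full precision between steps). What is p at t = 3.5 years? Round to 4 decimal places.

Update rule: p ← p + [m·(1−p) − e·p]·Δt with Δt = 0.5.
  1  |  dp/dt·Δt = -0.028250  |  p_1 = 0.121750
  2  |  dp/dt·Δt = -0.018221  |  p_2 = 0.103529
  3  |  dp/dt·Δt = -0.011753  |  p_3 = 0.091776
  4  |  dp/dt·Δt = -0.007580  |  p_4 = 0.084196
  5  |  dp/dt·Δt = -0.004889  |  p_5 = 0.079306
  6  |  dp/dt·Δt = -0.003154  |  p_6 = 0.076152
  7  |  dp/dt·Δt = -0.002034  |  p_7 = 0.074118

0.0741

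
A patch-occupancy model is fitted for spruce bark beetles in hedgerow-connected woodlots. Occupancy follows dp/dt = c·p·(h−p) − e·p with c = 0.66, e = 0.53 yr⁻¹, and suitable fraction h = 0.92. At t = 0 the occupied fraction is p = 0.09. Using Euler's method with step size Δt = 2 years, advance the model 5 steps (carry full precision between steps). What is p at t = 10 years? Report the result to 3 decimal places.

Update rule: p ← p + [c·p·(h−p) − e·p]·Δt with Δt = 2.
step 1: Δp = +0.00320, p = 0.09320
step 2: Δp = +0.00292, p = 0.09613
step 3: Δp = +0.00264, p = 0.09877
step 4: Δp = +0.00237, p = 0.10115
step 5: Δp = +0.00211, p = 0.10326

0.103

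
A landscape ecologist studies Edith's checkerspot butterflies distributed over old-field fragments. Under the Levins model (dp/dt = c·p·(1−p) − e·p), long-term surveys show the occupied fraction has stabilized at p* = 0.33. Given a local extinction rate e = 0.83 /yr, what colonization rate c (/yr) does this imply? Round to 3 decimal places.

At equilibrium c(1−p*) = e, so c = e/(1−p*).
c = 0.83/(1 − 0.33) = 0.83/0.6700 = 1.2388.

1.239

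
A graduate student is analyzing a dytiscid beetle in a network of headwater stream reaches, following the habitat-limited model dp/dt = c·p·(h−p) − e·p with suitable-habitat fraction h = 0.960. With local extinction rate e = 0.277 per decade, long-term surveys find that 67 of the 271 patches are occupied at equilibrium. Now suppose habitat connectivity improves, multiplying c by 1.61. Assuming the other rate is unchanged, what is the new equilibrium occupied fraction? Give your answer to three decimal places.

Observed p* = 67/271 = 0.24723.
Balance c(h−p*) = e gives c = e/(0.96 − 0.24723) = 0.277/0.71277 = 0.38862.
New p* = 0.96 − e/c = 0.96 − 0.27700/0.62568 = 0.51728.

0.517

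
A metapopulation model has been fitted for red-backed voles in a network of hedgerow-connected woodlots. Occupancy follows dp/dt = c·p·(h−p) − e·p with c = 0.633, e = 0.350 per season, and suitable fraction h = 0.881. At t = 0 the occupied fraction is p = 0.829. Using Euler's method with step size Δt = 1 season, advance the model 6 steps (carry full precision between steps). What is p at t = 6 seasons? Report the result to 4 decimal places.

Update rule: p ← p + [c·p·(h−p) − e·p]·Δt with Δt = 1.
t = 1: p = 0.82900 + (-0.26286) = 0.56614
t = 2: p = 0.56614 + (-0.08531) = 0.48083
t = 3: p = 0.48083 + (-0.04649) = 0.43433
t = 4: p = 0.43433 + (-0.02921) = 0.40512
t = 5: p = 0.40512 + (-0.01976) = 0.38536
t = 6: p = 0.38536 + (-0.01397) = 0.37139

0.3714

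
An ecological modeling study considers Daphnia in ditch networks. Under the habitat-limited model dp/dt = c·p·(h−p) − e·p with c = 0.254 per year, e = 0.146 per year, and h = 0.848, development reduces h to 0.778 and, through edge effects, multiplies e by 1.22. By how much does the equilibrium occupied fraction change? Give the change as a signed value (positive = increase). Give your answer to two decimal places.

-0.20

Before: p* = h − e/c = 0.848 − 0.146/0.254 = 0.848 − 0.5748 = 0.2732.
After: c = 0.254, e = 0.17812, h = 0.778; p* = 0.778 − 0.17812/0.254 = 0.0767.
Δp* = 0.0767 − 0.2732 = -0.1965.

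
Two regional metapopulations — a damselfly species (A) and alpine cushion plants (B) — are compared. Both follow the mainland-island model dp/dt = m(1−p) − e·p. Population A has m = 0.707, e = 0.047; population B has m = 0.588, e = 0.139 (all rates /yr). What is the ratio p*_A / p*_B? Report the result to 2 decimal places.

A: p*_A = m/(m+e) = 0.707/0.7540 = 0.9377.
B: p*_B = 0.588/0.7270 = 0.8088.
p*_A / p*_B = 0.9377/0.8088 = 1.1593.

1.16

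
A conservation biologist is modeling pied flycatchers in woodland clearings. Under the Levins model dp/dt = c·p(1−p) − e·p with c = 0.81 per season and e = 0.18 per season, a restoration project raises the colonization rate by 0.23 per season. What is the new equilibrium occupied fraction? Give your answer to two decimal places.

Before: p* = 1 − 0.18/0.81 = 0.7778.
After the change, c = 1.04, e = 0.18, so p* = 1 − 0.18/1.04 = 0.8269.

0.83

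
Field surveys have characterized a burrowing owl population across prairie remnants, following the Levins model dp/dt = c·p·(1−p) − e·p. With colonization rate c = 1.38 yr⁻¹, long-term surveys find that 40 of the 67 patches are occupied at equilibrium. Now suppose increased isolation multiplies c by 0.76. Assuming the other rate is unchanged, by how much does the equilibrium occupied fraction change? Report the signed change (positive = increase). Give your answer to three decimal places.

-0.127

Observed p* = 40/67 = 0.59701.
Balance c(1−p*) = e gives e = 1.38×(1 − 0.59701) = 0.55613.
New p* = 1 − e/c = 1 − 0.55613/1.04880 = 0.46975.
Δp* = 0.46975 − 0.59701 = -0.12726.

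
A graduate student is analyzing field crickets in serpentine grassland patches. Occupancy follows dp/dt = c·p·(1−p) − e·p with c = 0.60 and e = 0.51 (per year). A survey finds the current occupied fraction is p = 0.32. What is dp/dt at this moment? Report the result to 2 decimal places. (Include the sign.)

Colonization term: c·p·(1−p) = 0.60×0.32×0.6800 = 0.13056.
Extinction term: e·p = 0.16320.
dp/dt = 0.13056 − 0.16320 = -0.03264.

-0.03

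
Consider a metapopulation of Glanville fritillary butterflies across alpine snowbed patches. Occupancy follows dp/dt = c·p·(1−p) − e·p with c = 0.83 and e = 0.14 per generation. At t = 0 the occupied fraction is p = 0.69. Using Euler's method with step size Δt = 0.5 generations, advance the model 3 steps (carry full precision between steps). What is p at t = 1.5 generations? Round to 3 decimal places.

Update rule: p ← p + [c·p·(1−p) − e·p]·Δt with Δt = 0.5.
  1  |  dp/dt·Δt = +0.040468  |  p_1 = 0.730468
  2  |  dp/dt·Δt = +0.030574  |  p_2 = 0.761043
  3  |  dp/dt·Δt = +0.022198  |  p_3 = 0.783240

0.783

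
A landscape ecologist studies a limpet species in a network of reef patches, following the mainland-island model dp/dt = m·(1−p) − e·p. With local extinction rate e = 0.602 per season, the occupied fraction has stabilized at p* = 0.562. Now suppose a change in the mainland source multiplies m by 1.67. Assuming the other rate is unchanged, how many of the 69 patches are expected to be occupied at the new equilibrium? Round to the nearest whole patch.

47

Balance m(1−p*) = e·p* gives m = e·p*/(1−p*) = 0.602×0.56200/0.43800 = 0.77243.
New p* = m/(m+e) = 1.28996/(1.28996+0.60200) = 0.68181.
Expected occupied = 69 × 0.68181 = 47.04 ≈ 47.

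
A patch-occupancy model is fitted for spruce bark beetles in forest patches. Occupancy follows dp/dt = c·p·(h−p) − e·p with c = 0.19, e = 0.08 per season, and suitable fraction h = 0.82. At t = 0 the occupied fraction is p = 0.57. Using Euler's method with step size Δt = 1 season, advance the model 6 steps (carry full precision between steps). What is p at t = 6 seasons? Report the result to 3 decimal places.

Update rule: p ← p + [c·p·(h−p) − e·p]·Δt with Δt = 1.
step 1: Δp = -0.01852, p = 0.55147
step 2: Δp = -0.01598, p = 0.53549
step 3: Δp = -0.01389, p = 0.52160
step 4: Δp = -0.01216, p = 0.50945
step 5: Δp = -0.01070, p = 0.49875
step 6: Δp = -0.00946, p = 0.48929

0.489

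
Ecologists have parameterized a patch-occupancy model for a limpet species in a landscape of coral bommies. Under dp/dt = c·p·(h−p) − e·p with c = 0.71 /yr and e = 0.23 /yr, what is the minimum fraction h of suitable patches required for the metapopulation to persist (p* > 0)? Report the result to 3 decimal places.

p* = h − e/c is positive only when h > e/c.
h_min = e/c = 0.23/0.71 = 0.3239.

0.324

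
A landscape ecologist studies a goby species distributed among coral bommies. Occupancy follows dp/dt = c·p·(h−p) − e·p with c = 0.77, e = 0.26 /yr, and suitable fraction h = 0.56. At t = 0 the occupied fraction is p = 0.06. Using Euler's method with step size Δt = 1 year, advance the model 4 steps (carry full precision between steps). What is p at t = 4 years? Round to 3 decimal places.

0.093

Update rule: p ← p + [c·p·(h−p) − e·p]·Δt with Δt = 1.
  1  |  dp/dt·Δt = +0.007500  |  p_1 = 0.067500
  2  |  dp/dt·Δt = +0.008048  |  p_2 = 0.075548
  3  |  dp/dt·Δt = +0.008539  |  p_3 = 0.084087
  4  |  dp/dt·Δt = +0.008951  |  p_4 = 0.093038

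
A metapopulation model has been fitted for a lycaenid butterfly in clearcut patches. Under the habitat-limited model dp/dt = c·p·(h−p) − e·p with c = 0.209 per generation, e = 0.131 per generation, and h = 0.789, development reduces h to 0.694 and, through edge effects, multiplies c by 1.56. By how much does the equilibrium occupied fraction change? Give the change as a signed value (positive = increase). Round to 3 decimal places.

Before: p* = h − e/c = 0.789 − 0.131/0.209 = 0.789 − 0.6268 = 0.1622.
After: c = 0.32604, e = 0.131, h = 0.694; p* = 0.694 − 0.131/0.32604 = 0.2922.
Δp* = 0.2922 − 0.1622 = +0.1300.

0.130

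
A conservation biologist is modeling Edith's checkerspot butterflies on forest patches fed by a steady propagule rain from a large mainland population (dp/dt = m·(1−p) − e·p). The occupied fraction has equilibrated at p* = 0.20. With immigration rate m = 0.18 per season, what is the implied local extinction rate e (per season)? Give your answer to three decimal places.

0.720

At equilibrium m(1−p*) = e·p*, so e = m(1−p*)/p*.
e = 0.18 × 0.8000 / 0.20 = 0.7200.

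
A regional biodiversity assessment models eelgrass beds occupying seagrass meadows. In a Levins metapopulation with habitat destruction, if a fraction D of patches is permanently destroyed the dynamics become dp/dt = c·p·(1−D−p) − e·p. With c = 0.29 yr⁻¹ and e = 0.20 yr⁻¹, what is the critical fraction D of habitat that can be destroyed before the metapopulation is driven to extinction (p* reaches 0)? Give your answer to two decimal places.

The nontrivial equilibrium is p* = (1−D) − e/c; extinction occurs when this hits zero.
So D_crit = 1 − e/c = 1 − 0.20/0.29 = 1 − 0.6897 = 0.3103.
This equals the undisturbed p*, a classic result of Lande's extension.

0.31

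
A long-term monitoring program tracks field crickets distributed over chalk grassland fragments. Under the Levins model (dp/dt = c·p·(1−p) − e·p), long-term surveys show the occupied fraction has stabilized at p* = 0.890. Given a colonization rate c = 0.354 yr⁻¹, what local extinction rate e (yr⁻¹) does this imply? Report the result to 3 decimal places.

At equilibrium c(1−p*) = e.
e = 0.354 × (1 − 0.890) = 0.354 × 0.1100 = 0.0389.

0.039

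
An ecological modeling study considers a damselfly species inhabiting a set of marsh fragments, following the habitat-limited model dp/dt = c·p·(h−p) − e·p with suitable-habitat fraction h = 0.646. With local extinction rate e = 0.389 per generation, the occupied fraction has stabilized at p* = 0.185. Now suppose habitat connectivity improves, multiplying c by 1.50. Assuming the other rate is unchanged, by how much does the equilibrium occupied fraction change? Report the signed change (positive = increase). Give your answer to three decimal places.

0.154

Balance c(h−p*) = e gives c = e/(0.646 − 0.18500) = 0.389/0.46100 = 0.84382.
New p* = 0.646 − e/c = 0.646 − 0.38900/1.26573 = 0.33867.
Δp* = 0.33867 − 0.18500 = +0.15367.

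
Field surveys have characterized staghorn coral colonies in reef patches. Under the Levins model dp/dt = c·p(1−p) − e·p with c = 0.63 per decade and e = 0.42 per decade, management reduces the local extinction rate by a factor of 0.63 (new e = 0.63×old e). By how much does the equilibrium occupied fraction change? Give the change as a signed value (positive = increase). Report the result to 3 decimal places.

Before: p* = 1 − 0.42/0.63 = 0.3333.
After the change, c = 0.63, e = 0.2646, so p* = 1 − 0.2646/0.63 = 0.5800.
Δp* = 0.5800 − 0.3333 = +0.2467.

0.247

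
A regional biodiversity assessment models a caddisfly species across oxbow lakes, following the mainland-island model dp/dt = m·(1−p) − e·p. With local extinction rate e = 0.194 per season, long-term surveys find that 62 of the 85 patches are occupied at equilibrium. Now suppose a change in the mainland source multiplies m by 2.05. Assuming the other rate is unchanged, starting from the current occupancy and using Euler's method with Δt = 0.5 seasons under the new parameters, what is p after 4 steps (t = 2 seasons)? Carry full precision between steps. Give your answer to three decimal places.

0.845

Observed p* = 62/85 = 0.72941.
Balance m(1−p*) = e·p* gives m = e·p*/(1−p*) = 0.194×0.72941/0.27059 = 0.52296.
Starting from p₀ = 0.72941; update p ← p + (dp/dt)·Δt with the new parameters.
p: 0.72941 → 0.80370  (Δp = +0.07429)
p: 0.80370 → 0.83096  (Δp = +0.02726)
p: 0.83096 → 0.84097  (Δp = +0.01000)
p: 0.84097 → 0.84464  (Δp = +0.00367)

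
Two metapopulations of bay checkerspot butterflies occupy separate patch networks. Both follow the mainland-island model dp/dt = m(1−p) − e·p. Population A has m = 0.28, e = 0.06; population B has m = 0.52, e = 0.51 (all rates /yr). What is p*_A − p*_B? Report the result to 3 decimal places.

0.319

A: p*_A = m/(m+e) = 0.28/0.3400 = 0.8235.
B: p*_B = 0.52/1.0300 = 0.5049.
p*_A − p*_B = 0.8235 − 0.5049 = 0.3187.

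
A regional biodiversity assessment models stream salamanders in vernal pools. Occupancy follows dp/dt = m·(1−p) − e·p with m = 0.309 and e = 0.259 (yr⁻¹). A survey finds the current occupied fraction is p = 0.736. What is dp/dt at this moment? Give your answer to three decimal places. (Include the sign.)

Colonization term: m·(1−p) = 0.309×0.2640 = 0.08158.
Extinction term: e·p = 0.19062.
dp/dt = 0.08158 − 0.19062 = -0.10905.

-0.109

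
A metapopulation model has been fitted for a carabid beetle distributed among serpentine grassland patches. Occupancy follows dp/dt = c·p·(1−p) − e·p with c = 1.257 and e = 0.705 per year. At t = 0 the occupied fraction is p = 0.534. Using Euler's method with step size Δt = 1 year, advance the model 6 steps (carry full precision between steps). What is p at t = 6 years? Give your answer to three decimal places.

0.440

Update rule: p ← p + [c·p·(1−p) − e·p]·Δt with Δt = 1.
step 1: Δp = -0.06367, p = 0.47033
step 2: Δp = -0.01844, p = 0.45189
step 3: Δp = -0.00724, p = 0.44465
step 4: Δp = -0.00308, p = 0.44157
step 5: Δp = -0.00135, p = 0.44022
step 6: Δp = -0.00060, p = 0.43962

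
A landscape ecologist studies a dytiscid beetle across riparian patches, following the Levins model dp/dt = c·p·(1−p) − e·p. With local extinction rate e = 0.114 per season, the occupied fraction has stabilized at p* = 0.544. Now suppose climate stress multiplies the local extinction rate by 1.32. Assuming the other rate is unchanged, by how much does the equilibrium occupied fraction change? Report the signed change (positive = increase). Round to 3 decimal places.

-0.146

Balance c(1−p*) = e gives c = e/(1 − 0.54400) = 0.114/0.45600 = 0.25000.
New p* = 1 − e/c = 1 − 0.15048/0.25000 = 0.39808.
Δp* = 0.39808 − 0.54400 = -0.14592.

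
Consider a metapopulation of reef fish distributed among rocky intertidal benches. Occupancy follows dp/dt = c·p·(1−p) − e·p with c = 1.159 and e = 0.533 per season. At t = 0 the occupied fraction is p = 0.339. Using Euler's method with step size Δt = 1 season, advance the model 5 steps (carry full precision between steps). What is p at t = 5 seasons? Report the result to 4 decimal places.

0.5357

Update rule: p ← p + [c·p·(1−p) − e·p]·Δt with Δt = 1.
t = 1: p = 0.33900 + (+0.07902) = 0.41802
t = 2: p = 0.41802 + (+0.05916) = 0.47718
t = 3: p = 0.47718 + (+0.03481) = 0.51199
t = 4: p = 0.51199 + (+0.01669) = 0.52868
t = 5: p = 0.52868 + (+0.00701) = 0.53569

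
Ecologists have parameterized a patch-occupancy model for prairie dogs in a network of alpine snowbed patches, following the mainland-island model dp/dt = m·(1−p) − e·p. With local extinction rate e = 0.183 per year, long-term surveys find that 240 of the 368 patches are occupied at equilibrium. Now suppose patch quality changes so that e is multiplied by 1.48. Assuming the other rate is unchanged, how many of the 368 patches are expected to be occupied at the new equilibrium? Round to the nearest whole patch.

206

Observed p* = 240/368 = 0.65217.
Balance m(1−p*) = e·p* gives m = e·p*/(1−p*) = 0.183×0.65217/0.34783 = 0.34312.
New p* = m/(m+e) = 0.34312/(0.34312+0.27084) = 0.55886.
Expected occupied = 368 × 0.55886 = 205.66 ≈ 206.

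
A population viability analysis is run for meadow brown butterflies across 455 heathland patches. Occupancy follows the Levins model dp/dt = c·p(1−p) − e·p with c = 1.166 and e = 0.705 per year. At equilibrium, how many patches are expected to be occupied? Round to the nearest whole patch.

p* = 1 − e/c = 1 − 0.705/1.166 = 0.3954.
Expected occupied patches = N × p* = 455 × 0.3954 = 179.89 ≈ 180.

180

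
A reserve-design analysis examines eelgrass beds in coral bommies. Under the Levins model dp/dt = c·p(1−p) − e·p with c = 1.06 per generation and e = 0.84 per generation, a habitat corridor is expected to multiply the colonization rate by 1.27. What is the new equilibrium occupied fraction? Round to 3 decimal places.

0.376

Before: p* = 1 − 0.84/1.06 = 0.2075.
After the change, c = 1.3462, e = 0.84, so p* = 1 − 0.84/1.3462 = 0.3760.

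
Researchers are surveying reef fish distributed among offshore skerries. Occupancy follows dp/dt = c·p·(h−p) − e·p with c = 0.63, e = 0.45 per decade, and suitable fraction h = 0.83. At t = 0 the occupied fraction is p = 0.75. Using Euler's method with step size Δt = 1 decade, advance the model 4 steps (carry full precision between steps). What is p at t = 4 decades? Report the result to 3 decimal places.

Update rule: p ← p + [c·p·(h−p) − e·p]·Δt with Δt = 1.
step 1: Δp = -0.29970, p = 0.45030
step 2: Δp = -0.09492, p = 0.35538
step 3: Δp = -0.05366, p = 0.30172
step 4: Δp = -0.03536, p = 0.26637

0.266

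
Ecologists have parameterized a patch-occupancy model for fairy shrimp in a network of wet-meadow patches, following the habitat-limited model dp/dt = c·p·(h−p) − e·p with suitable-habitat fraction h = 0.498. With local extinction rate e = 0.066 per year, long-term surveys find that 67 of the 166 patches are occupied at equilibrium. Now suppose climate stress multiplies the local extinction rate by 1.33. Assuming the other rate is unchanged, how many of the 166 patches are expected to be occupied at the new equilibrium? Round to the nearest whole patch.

Observed p* = 67/166 = 0.40361.
Balance c(h−p*) = e gives c = e/(0.498 − 0.40361) = 0.066/0.09439 = 0.69923.
New p* = 0.498 − e/c = 0.498 − 0.08778/0.69923 = 0.37246.
Expected occupied = 166 × 0.37246 = 61.83 ≈ 62.

62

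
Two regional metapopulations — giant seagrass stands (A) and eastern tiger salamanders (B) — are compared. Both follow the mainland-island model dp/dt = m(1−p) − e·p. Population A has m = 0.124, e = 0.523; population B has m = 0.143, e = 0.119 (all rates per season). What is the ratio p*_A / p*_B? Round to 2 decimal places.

A: p*_A = m/(m+e) = 0.124/0.6470 = 0.1917.
B: p*_B = 0.143/0.2620 = 0.5458.
p*_A / p*_B = 0.1917/0.5458 = 0.3511.

0.35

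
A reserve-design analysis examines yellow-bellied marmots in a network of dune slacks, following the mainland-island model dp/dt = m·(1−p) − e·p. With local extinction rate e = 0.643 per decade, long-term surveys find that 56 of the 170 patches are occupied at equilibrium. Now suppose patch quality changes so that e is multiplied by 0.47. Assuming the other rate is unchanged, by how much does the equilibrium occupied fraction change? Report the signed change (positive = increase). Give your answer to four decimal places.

Observed p* = 56/170 = 0.32941.
Balance m(1−p*) = e·p* gives m = e·p*/(1−p*) = 0.643×0.32941/0.67059 = 0.31586.
New p* = m/(m+e) = 0.31586/(0.31586+0.30221) = 0.51104.
Δp* = 0.51104 − 0.32941 = +0.18163.

0.1816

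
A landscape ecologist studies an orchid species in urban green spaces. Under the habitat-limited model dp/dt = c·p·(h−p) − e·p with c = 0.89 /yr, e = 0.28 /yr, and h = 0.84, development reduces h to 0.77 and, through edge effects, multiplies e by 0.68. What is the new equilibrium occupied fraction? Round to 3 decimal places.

Before: p* = h − e/c = 0.84 − 0.28/0.89 = 0.84 − 0.3146 = 0.5254.
After: c = 0.89, e = 0.1904, h = 0.77; p* = 0.77 − 0.1904/0.89 = 0.5561.

0.556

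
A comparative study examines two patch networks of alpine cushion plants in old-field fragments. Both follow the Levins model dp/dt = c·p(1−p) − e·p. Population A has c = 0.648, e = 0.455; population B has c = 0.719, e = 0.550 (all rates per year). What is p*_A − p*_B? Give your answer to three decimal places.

A: p*_A = 1 − 0.455/0.648 = 0.2978.
B: p*_B = 1 − 0.550/0.719 = 0.2350.
p*_A − p*_B = 0.2978 − 0.2350 = 0.0628.

0.063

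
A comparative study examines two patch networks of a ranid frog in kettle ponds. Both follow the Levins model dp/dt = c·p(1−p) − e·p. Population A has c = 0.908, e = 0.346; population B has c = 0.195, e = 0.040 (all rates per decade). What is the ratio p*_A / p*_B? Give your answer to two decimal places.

A: p*_A = 1 − 0.346/0.908 = 0.6189.
B: p*_B = 1 − 0.040/0.195 = 0.7949.
p*_A / p*_B = 0.6189/0.7949 = 0.7787.

0.78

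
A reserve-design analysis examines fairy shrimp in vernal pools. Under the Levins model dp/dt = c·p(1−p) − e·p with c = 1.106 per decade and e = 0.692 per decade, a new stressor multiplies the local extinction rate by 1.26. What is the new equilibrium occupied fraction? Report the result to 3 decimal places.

Before: p* = 1 − 0.692/1.106 = 0.3743.
After the change, c = 1.106, e = 0.87192, so p* = 1 − 0.87192/1.106 = 0.2116.

0.212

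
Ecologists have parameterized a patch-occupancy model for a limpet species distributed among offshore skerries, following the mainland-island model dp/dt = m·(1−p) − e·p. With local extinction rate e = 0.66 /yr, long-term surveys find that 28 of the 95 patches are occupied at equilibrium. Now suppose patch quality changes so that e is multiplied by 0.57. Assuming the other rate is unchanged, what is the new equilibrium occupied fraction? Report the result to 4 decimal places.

0.4230

Observed p* = 28/95 = 0.29474.
Balance m(1−p*) = e·p* gives m = e·p*/(1−p*) = 0.66×0.29474/0.70526 = 0.27583.
New p* = m/(m+e) = 0.27583/(0.27583+0.37620) = 0.42303.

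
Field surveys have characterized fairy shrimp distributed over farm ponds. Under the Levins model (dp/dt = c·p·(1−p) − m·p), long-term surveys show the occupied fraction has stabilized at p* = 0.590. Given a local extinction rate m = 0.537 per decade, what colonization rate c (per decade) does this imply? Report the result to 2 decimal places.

At equilibrium c(1−p*) = m, so c = m/(1−p*).
c = 0.537/(1 − 0.590) = 0.537/0.4100 = 1.3098.

1.31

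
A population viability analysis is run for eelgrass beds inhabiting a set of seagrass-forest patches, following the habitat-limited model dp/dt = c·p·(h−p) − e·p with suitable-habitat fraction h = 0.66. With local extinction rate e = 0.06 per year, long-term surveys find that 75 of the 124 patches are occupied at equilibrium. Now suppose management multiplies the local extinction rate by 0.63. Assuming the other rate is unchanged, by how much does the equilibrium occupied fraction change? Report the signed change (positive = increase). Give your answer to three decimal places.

Observed p* = 75/124 = 0.60484.
Balance c(h−p*) = e gives c = e/(0.66 − 0.60484) = 0.06/0.05516 = 1.08774.
New p* = 0.66 − e/c = 0.66 − 0.03780/1.08774 = 0.62525.
Δp* = 0.62525 − 0.60484 = +0.02041.

0.020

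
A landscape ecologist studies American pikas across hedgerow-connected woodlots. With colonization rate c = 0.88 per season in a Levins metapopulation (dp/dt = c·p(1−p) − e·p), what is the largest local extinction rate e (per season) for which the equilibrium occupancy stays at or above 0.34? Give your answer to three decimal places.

1 − e/c ≥ 0.34 ⇒ e ≤ c(1 − 0.34) = 0.88 × 0.6600.
e_max = 0.5808.

0.581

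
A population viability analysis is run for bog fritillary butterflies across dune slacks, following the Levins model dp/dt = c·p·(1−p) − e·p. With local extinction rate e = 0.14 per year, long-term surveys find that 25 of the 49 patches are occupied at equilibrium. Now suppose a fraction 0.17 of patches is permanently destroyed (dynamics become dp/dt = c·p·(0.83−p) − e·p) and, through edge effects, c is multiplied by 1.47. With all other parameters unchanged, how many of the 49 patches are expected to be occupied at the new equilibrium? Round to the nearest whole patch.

Observed p* = 25/49 = 0.51020.
Balance c(1−p*) = e gives c = e/(1 − 0.51020) = 0.14/0.48980 = 0.28583.
New p* = 0.83 − e/c = 0.83 − 0.14000/0.42017 = 0.49680.
Expected occupied = 49 × 0.49680 = 24.34 ≈ 24.

24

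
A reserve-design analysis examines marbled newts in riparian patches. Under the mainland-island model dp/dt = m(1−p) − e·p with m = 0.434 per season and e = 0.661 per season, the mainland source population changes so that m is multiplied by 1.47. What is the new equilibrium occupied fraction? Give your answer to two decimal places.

Before: p* = 0.434/(0.434+0.661) = 0.3963.
After: m = 0.63798, e = 0.661; p* = 0.63798/1.2990 = 0.4911.

0.49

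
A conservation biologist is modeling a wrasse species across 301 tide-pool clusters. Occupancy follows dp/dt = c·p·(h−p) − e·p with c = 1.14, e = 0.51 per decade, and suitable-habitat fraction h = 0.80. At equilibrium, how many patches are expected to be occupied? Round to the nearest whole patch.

106

p* = h − e/c = 0.80 − 0.4474 = 0.3526.
Expected occupied patches = N × p* = 301 × 0.3526 = 106.14 ≈ 106.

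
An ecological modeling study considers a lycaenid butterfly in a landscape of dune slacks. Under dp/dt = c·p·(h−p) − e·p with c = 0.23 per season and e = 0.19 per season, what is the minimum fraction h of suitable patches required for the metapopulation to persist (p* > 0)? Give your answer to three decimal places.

0.826

p* = h − e/c is positive only when h > e/c.
h_min = e/c = 0.19/0.23 = 0.8261.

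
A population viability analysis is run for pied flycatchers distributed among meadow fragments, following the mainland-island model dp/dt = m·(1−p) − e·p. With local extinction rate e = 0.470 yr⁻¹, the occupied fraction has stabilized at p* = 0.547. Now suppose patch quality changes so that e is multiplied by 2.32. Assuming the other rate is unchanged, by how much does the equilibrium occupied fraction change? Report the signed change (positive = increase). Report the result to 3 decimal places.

-0.205

Balance m(1−p*) = e·p* gives m = e·p*/(1−p*) = 0.470×0.54700/0.45300 = 0.56753.
New p* = m/(m+e) = 0.56753/(0.56753+1.09040) = 0.34231.
Δp* = 0.34231 − 0.54700 = -0.20469.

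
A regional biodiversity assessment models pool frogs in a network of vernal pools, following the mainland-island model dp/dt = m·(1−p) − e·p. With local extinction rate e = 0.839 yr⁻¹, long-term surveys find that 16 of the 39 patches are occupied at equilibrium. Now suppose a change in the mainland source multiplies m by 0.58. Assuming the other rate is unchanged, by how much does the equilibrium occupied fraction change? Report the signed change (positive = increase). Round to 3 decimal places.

Observed p* = 16/39 = 0.41026.
Balance m(1−p*) = e·p* gives m = e·p*/(1−p*) = 0.839×0.41026/0.58974 = 0.58366.
New p* = m/(m+e) = 0.33852/(0.33852+0.83900) = 0.28749.
Δp* = 0.28749 − 0.41026 = -0.12277.

-0.123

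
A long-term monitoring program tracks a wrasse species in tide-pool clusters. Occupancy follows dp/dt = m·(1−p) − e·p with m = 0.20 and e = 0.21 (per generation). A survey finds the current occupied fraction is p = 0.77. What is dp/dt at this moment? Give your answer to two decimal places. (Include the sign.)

-0.12

Colonization term: m·(1−p) = 0.20×0.2300 = 0.04600.
Extinction term: e·p = 0.16170.
dp/dt = 0.04600 − 0.16170 = -0.11570.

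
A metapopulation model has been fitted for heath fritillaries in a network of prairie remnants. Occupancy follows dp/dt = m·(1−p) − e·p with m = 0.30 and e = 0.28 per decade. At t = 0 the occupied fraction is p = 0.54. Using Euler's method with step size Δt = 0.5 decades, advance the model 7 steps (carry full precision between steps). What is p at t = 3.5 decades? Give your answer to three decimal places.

0.519

Update rule: p ← p + [m·(1−p) − e·p]·Δt with Δt = 0.5.
p: 0.54000 → 0.53340  (Δp = -0.00660)
p: 0.53340 → 0.52871  (Δp = -0.00469)
p: 0.52871 → 0.52539  (Δp = -0.00333)
p: 0.52539 → 0.52302  (Δp = -0.00236)
p: 0.52302 → 0.52135  (Δp = -0.00168)
p: 0.52135 → 0.52016  (Δp = -0.00119)
p: 0.52016 → 0.51931  (Δp = -0.00085)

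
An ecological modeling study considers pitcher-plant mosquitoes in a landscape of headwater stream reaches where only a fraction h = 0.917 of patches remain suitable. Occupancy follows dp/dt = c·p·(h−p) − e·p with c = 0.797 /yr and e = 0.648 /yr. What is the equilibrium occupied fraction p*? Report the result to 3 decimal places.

0.104

Setting dp/dt = 0 and dividing by p* gives c·(h−p*) = e.
So p* = h − e/c = 0.917 − 0.648/0.797 = 0.917 − 0.8130 = 0.1040.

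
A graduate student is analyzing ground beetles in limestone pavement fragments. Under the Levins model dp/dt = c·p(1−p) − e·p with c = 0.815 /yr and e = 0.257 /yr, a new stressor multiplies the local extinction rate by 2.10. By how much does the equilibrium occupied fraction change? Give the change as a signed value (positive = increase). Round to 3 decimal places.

-0.347

Before: p* = 1 − 0.257/0.815 = 0.6847.
After the change, c = 0.815, e = 0.5397, so p* = 1 − 0.5397/0.815 = 0.3378.
Δp* = 0.3378 − 0.6847 = -0.3469.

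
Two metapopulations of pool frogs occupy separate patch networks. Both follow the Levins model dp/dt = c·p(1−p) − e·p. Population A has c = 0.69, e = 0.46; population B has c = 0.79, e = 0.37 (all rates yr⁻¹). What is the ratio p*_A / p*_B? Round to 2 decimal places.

0.63

A: p*_A = 1 − 0.46/0.69 = 0.3333.
B: p*_B = 1 − 0.37/0.79 = 0.5316.
p*_A / p*_B = 0.3333/0.5316 = 0.6270.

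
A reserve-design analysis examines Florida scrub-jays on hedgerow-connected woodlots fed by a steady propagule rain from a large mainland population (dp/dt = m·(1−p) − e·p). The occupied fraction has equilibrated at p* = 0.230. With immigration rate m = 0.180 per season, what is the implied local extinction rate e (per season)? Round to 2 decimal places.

At equilibrium m(1−p*) = e·p*, so e = m(1−p*)/p*.
e = 0.180 × 0.7700 / 0.230 = 0.6026.

0.60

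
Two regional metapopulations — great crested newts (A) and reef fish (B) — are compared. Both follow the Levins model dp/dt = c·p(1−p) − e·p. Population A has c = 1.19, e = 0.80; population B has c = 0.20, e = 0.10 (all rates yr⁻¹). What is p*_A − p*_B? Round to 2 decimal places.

-0.17

A: p*_A = 1 − 0.80/1.19 = 0.3277.
B: p*_B = 1 − 0.10/0.20 = 0.5000.
p*_A − p*_B = 0.3277 − 0.5000 = -0.1723.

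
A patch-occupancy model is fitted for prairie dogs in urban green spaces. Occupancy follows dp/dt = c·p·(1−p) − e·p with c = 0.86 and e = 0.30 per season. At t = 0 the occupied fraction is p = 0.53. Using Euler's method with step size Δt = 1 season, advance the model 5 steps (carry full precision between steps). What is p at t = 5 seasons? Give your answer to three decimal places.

Update rule: p ← p + [c·p·(1−p) − e·p]·Δt with Δt = 1.
p: 0.53000 → 0.58523  (Δp = +0.05523)
p: 0.58523 → 0.61841  (Δp = +0.03319)
p: 0.61841 → 0.63583  (Δp = +0.01742)
p: 0.63583 → 0.64421  (Δp = +0.00838)
p: 0.64421 → 0.64806  (Δp = +0.00385)

0.648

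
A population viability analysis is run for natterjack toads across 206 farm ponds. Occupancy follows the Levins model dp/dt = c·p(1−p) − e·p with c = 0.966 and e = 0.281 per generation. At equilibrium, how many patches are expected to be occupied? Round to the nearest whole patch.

p* = 1 − e/c = 1 − 0.281/0.966 = 0.7091.
Expected occupied patches = N × p* = 206 × 0.7091 = 146.08 ≈ 146.

146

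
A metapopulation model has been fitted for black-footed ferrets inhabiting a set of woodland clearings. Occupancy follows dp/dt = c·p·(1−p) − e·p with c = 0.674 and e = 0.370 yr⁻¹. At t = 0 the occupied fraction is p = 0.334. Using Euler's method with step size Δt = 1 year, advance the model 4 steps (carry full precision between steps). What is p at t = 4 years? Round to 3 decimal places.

0.414

Update rule: p ← p + [c·p·(1−p) − e·p]·Δt with Δt = 1.
p: 0.33400 → 0.36035  (Δp = +0.02635)
p: 0.36035 → 0.38237  (Δp = +0.02203)
p: 0.38237 → 0.40007  (Δp = +0.01770)
p: 0.40007 → 0.41381  (Δp = +0.01374)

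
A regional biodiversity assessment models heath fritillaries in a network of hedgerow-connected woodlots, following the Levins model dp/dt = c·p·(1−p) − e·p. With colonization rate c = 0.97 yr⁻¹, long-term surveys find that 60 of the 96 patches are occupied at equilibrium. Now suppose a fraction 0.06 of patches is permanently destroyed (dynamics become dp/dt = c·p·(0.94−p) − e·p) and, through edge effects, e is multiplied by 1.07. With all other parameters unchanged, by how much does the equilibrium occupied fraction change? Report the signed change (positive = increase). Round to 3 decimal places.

-0.086

Observed p* = 60/96 = 0.62500.
Balance c(1−p*) = e gives e = 0.97×(1 − 0.62500) = 0.36375.
New p* = 0.94 − e/c = 0.94 − 0.38921/0.97000 = 0.53875.
Δp* = 0.53875 − 0.62500 = -0.08625.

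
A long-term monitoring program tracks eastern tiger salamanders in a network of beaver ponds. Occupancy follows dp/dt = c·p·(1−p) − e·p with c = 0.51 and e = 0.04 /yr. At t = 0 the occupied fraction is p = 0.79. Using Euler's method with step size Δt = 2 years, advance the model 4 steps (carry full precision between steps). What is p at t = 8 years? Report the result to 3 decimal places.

Update rule: p ← p + [c·p·(1−p) − e·p]·Δt with Δt = 2.
  1  |  dp/dt·Δt = +0.106018  |  p_1 = 0.896018
  2  |  dp/dt·Δt = +0.023352  |  p_2 = 0.919370
  3  |  dp/dt·Δt = +0.002062  |  p_3 = 0.921432
  4  |  dp/dt·Δt = +0.000129  |  p_4 = 0.921560

0.922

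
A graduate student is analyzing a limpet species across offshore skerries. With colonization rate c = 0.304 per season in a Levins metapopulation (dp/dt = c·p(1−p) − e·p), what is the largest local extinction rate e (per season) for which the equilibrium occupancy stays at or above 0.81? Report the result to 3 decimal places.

0.058

1 − e/c ≥ 0.81 ⇒ e ≤ c(1 − 0.81) = 0.304 × 0.1900.
e_max = 0.0578.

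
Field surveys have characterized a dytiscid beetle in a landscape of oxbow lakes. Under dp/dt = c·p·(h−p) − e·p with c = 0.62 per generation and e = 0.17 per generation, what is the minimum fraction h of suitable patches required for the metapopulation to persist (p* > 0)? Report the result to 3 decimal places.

0.274

p* = h − e/c is positive only when h > e/c.
h_min = e/c = 0.17/0.62 = 0.2742.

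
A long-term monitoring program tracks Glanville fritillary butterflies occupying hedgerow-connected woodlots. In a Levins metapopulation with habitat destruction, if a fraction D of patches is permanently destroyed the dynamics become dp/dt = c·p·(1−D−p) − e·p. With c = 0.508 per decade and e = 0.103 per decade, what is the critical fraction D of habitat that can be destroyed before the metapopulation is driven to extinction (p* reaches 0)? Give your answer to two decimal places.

0.80

The nontrivial equilibrium is p* = (1−D) − e/c; extinction occurs when this hits zero.
So D_crit = 1 − e/c = 1 − 0.103/0.508 = 1 − 0.2028 = 0.7972.
Note this equals the original equilibrium occupancy — the Levins extinction-debt result.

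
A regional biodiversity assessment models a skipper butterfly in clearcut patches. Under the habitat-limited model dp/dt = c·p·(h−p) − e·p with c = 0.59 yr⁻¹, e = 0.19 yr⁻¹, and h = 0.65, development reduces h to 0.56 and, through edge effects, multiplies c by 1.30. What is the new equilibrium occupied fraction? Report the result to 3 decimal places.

0.312

Before: p* = h − e/c = 0.65 − 0.19/0.59 = 0.65 − 0.3220 = 0.3280.
After: c = 0.767, e = 0.19, h = 0.56; p* = 0.56 − 0.19/0.767 = 0.3123.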